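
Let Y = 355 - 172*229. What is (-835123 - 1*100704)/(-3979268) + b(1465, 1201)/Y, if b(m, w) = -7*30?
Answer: 12454593857/51774255948 ≈ 0.24056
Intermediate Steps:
b(m, w) = -210
Y = -39033 (Y = 355 - 39388 = -39033)
(-835123 - 1*100704)/(-3979268) + b(1465, 1201)/Y = (-835123 - 1*100704)/(-3979268) - 210/(-39033) = (-835123 - 100704)*(-1/3979268) - 210*(-1/39033) = -935827*(-1/3979268) + 70/13011 = 935827/3979268 + 70/13011 = 12454593857/51774255948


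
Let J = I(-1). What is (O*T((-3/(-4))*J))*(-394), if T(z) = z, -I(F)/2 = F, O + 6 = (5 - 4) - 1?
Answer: 3546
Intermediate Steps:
O = -6 (O = -6 + ((5 - 4) - 1) = -6 + (1 - 1) = -6 + 0 = -6)
I(F) = -2*F
J = 2 (J = -2*(-1) = 2)
(O*T((-3/(-4))*J))*(-394) = -6*-3/(-4)*2*(-394) = -6*(-¼*(-3))*2*(-394) = -9*2/2*(-394) = -6*3/2*(-394) = -9*(-394) = 3546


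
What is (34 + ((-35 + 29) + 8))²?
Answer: 1296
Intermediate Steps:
(34 + ((-35 + 29) + 8))² = (34 + (-6 + 8))² = (34 + 2)² = 36² = 1296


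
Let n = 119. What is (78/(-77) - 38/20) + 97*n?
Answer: 8885867/770 ≈ 11540.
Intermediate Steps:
(78/(-77) - 38/20) + 97*n = (78/(-77) - 38/20) + 97*119 = (78*(-1/77) - 38*1/20) + 11543 = (-78/77 - 19/10) + 11543 = -2243/770 + 11543 = 8885867/770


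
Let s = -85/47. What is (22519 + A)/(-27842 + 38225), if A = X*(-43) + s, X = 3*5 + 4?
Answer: 1019909/488001 ≈ 2.0900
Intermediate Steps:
s = -85/47 (s = -85*1/47 = -85/47 ≈ -1.8085)
X = 19 (X = 15 + 4 = 19)
A = -38484/47 (A = 19*(-43) - 85/47 = -817 - 85/47 = -38484/47 ≈ -818.81)
(22519 + A)/(-27842 + 38225) = (22519 - 38484/47)/(-27842 + 38225) = (1019909/47)/10383 = (1019909/47)*(1/10383) = 1019909/488001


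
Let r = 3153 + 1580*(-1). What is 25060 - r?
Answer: 23487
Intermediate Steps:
r = 1573 (r = 3153 - 1580 = 1573)
25060 - r = 25060 - 1*1573 = 25060 - 1573 = 23487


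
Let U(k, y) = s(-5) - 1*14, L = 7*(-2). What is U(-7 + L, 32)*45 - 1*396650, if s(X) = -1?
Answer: -397325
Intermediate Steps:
L = -14
U(k, y) = -15 (U(k, y) = -1 - 1*14 = -1 - 14 = -15)
U(-7 + L, 32)*45 - 1*396650 = -15*45 - 1*396650 = -675 - 396650 = -397325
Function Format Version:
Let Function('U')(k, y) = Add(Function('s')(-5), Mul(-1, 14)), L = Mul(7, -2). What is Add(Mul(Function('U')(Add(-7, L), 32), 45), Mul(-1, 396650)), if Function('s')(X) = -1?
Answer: -397325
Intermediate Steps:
L = -14
Function('U')(k, y) = -15 (Function('U')(k, y) = Add(-1, Mul(-1, 14)) = Add(-1, -14) = -15)
Add(Mul(Function('U')(Add(-7, L), 32), 45), Mul(-1, 396650)) = Add(Mul(-15, 45), Mul(-1, 396650)) = Add(-675, -396650) = -397325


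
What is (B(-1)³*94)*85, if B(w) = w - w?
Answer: 0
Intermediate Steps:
B(w) = 0
(B(-1)³*94)*85 = (0³*94)*85 = (0*94)*85 = 0*85 = 0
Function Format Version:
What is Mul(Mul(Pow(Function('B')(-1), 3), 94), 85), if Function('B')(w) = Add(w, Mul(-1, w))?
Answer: 0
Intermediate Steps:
Function('B')(w) = 0
Mul(Mul(Pow(Function('B')(-1), 3), 94), 85) = Mul(Mul(Pow(0, 3), 94), 85) = Mul(Mul(0, 94), 85) = Mul(0, 85) = 0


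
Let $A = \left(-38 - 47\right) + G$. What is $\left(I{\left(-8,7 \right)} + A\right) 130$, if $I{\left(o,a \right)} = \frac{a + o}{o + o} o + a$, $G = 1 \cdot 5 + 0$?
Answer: $-9555$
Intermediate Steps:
$G = 5$ ($G = 5 + 0 = 5$)
$A = -80$ ($A = \left(-38 - 47\right) + 5 = -85 + 5 = -80$)
$I{\left(o,a \right)} = \frac{o}{2} + \frac{3 a}{2}$ ($I{\left(o,a \right)} = \frac{a + o}{2 o} o + a = \left(\frac{a}{2} + \frac{o}{2}\right) + a = \frac{o}{2} + \frac{3 a}{2}$)
$\left(I{\left(-8,7 \right)} + A\right) 130 = \left(\left(\frac{1}{2} \left(-8\right) + \frac{3}{2} \cdot 7\right) - 80\right) 130 = \left(\left(-4 + \frac{21}{2}\right) - 80\right) 130 = \left(\frac{13}{2} - 80\right) 130 = \left(- \frac{147}{2}\right) 130 = -9555$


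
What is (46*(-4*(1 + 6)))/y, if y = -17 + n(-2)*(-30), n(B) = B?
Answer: -1288/43 ≈ -29.953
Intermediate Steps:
y = 43 (y = -17 - 2*(-30) = -17 + 60 = 43)
(46*(-4*(1 + 6)))/y = (46*(-4*(1 + 6)))/43 = (46*(-4*7))*(1/43) = (46*(-28))*(1/43) = -1288*1/43 = -1288/43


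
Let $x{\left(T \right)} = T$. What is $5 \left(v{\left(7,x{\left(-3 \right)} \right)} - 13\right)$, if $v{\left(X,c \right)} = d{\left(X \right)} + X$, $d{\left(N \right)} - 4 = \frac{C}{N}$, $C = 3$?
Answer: $- \frac{55}{7} \approx -7.8571$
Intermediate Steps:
$d{\left(N \right)} = 4 + \frac{3}{N}$
$v{\left(X,c \right)} = 4 + X + \frac{3}{X}$ ($v{\left(X,c \right)} = \left(4 + \frac{3}{X}\right) + X = 4 + X + \frac{3}{X}$)
$5 \left(v{\left(7,x{\left(-3 \right)} \right)} - 13\right) = 5 \left(\left(4 + 7 + \frac{3}{7}\right) - 13\right) = 5 \left(\frac{80}{7} - 13\right) = 5 \left(- \frac{11}{7}\right) = - \frac{55}{7}$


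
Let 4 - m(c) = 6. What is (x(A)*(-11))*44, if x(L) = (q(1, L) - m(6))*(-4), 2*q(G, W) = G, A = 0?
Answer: 4840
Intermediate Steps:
q(G, W) = G/2
m(c) = -2 (m(c) = 4 - 1*6 = 4 - 6 = -2)
x(L) = -10 (x(L) = ((½)*1 - 1*(-2))*(-4) = (½ + 2)*(-4) = (5/2)*(-4) = -10)
(x(A)*(-11))*44 = -10*(-11)*44 = 110*44 = 4840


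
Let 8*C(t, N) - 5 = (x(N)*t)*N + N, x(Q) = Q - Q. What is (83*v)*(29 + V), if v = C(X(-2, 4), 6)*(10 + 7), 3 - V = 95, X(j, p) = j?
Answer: -977823/8 ≈ -1.2223e+5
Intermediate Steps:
x(Q) = 0
C(t, N) = 5/8 + N/8 (C(t, N) = 5/8 + ((0*t)*N + N)/8 = 5/8 + (0*N + N)/8 = 5/8 + (0 + N)/8 = 5/8 + N/8)
V = -92 (V = 3 - 1*95 = 3 - 95 = -92)
v = 187/8 (v = (5/8 + (⅛)*6)*(10 + 7) = (5/8 + ¾)*17 = (11/8)*17 = 187/8 ≈ 23.375)
(83*v)*(29 + V) = (83*(187/8))*(29 - 92) = (15521/8)*(-63) = -977823/8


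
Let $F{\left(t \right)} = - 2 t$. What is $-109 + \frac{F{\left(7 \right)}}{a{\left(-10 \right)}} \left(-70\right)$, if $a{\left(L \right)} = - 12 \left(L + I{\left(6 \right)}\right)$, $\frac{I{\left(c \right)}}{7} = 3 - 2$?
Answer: $- \frac{736}{9} \approx -81.778$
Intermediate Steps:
$I{\left(c \right)} = 7$ ($I{\left(c \right)} = 7 \left(3 - 2\right) = 7 \cdot 1 = 7$)
$a{\left(L \right)} = -84 - 12 L$ ($a{\left(L \right)} = - 12 \left(L + 7\right) = - 12 \left(7 + L\right) = -84 - 12 L$)
$-109 + \frac{F{\left(7 \right)}}{a{\left(-10 \right)}} \left(-70\right) = -109 + \frac{\left(-2\right) 7}{-84 - -120} \left(-70\right) = -109 + - \frac{14}{-84 + 120} \left(-70\right) = -109 + - \frac{14}{36} \left(-70\right) = -109 + \left(-14\right) \frac{1}{36} \left(-70\right) = -109 - - \frac{245}{9} = -109 + \frac{245}{9} = - \frac{736}{9}$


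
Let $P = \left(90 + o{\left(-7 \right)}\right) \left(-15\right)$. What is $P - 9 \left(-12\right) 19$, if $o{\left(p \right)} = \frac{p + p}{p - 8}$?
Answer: $688$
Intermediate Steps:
$o{\left(p \right)} = \frac{2 p}{-8 + p}$
$P = -1364$ ($P = \left(90 + 2 \left(-7\right) \frac{1}{-8 - 7}\right) \left(-15\right) = \left(90 + 2 \left(-7\right) \frac{1}{-15}\right) \left(-15\right) = \left(90 + 2 \left(-7\right) \left(- \frac{1}{15}\right)\right) \left(-15\right) = \left(90 + \frac{14}{15}\right) \left(-15\right) = \frac{1364}{15} \left(-15\right) = -1364$)
$P - 9 \left(-12\right) 19 = -1364 - 9 \left(-12\right) 19 = -1364 - \left(-108\right) 19 = -1364 - -2052 = -1364 + 2052 = 688$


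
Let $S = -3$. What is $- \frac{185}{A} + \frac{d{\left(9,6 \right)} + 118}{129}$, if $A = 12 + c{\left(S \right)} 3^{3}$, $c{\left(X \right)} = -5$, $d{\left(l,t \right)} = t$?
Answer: $\frac{13039}{5289} \approx 2.4653$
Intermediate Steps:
$A = -123$ ($A = 12 - 5 \cdot 3^{3} = 12 - 135 = -123$)
$- \frac{185}{A} + \frac{d{\left(9,6 \right)} + 118}{129} = - \frac{185}{-123} + \frac{6 + 118}{129} = \left(-185\right) \left(- \frac{1}{123}\right) + 124 \cdot \frac{1}{129} = \frac{185}{123} + \frac{124}{129} = \frac{13039}{5289}$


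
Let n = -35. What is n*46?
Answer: -1610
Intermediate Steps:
n*46 = -35*46 = -1610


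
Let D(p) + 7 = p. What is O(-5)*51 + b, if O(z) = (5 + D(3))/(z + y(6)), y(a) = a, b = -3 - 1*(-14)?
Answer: 62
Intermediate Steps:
b = 11 (b = -3 + 14 = 11)
D(p) = -7 + p
O(z) = 1/(6 + z) (O(z) = (5 + (-7 + 3))/(z + 6) = (5 - 4)/(6 + z) = 1/(6 + z))
O(-5)*51 + b = 51/(6 - 5) + 11 = 51/1 + 11 = 1*51 + 11 = 51 + 11 = 62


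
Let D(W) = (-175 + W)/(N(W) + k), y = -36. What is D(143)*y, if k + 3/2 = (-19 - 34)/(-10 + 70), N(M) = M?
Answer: 69120/8437 ≈ 8.1925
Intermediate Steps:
k = -143/60 (k = -3/2 + (-19 - 34)/(-10 + 70) = -3/2 - 53/60 = -143/60 ≈ -2.3833)
D(W) = (-175 + W)/(-143/60 + W) (D(W) = (-175 + W)/(W - 143/60) = (-175 + W)/(-143/60 + W))
D(143)*y = (60*(-175 + 143)/(-143 + 60*143))*(-36) = (60*(-32)/(-143 + 8580))*(-36) = (60*(-32)/8437)*(-36) = (60*(1/8437)*(-32))*(-36) = -1920/8437*(-36) = 69120/8437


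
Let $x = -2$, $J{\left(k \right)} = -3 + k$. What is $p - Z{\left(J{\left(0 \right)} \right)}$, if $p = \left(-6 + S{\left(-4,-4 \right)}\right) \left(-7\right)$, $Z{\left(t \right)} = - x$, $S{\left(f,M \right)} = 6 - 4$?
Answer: $26$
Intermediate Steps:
$S{\left(f,M \right)} = 2$
$Z{\left(t \right)} = 2$ ($Z{\left(t \right)} = \left(-1\right) \left(-2\right) = 2$)
$p = 28$ ($p = \left(-6 + 2\right) \left(-7\right) = \left(-4\right) \left(-7\right) = 28$)
$p - Z{\left(J{\left(0 \right)} \right)} = 28 - 2 = 26$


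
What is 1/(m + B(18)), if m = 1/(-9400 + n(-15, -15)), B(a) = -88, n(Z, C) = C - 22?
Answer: -9437/830457 ≈ -0.011364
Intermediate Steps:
n(Z, C) = -22 + C
m = -1/9437 (m = 1/(-9400 + (-22 - 15)) = 1/(-9400 - 37) = 1/(-9437) = -1/9437 ≈ -0.00010597)
1/(m + B(18)) = 1/(-1/9437 - 88) = 1/(-830457/9437) = -9437/830457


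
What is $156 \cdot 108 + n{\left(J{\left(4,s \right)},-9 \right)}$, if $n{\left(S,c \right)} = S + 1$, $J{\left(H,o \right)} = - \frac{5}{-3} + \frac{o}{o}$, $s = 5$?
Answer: $\frac{50555}{3} \approx 16852.0$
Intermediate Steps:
$J{\left(H,o \right)} = \frac{8}{3}$ ($J{\left(H,o \right)} = \left(-5\right) \left(- \frac{1}{3}\right) + 1 = \frac{5}{3} + 1 = \frac{8}{3}$)
$n{\left(S,c \right)} = 1 + S$
$156 \cdot 108 + n{\left(J{\left(4,s \right)},-9 \right)} = 156 \cdot 108 + \left(1 + \frac{8}{3}\right) = 16848 + \frac{11}{3} = \frac{50555}{3}$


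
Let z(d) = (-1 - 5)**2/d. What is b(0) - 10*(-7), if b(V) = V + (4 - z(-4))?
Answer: 83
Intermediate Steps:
z(d) = 36/d (z(d) = (-6)**2/d = 36/d)
b(V) = 13 + V (b(V) = V + (4 - 36/(-4)) = V + (4 - 36*(-1)/4) = V + (4 - 1*(-9)) = V + (4 + 9) = V + 13 = 13 + V)
b(0) - 10*(-7) = (13 + 0) - 10*(-7) = 13 + 70 = 83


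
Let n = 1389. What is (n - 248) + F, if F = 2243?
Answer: 3384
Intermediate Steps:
(n - 248) + F = (1389 - 248) + 2243 = 1141 + 2243 = 3384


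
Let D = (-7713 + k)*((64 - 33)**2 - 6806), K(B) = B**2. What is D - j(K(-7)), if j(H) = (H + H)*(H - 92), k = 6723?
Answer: 5790764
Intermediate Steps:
j(H) = 2*H*(-92 + H) (j(H) = (2*H)*(-92 + H) = 2*H*(-92 + H))
D = 5786550 (D = (-7713 + 6723)*((64 - 33)**2 - 6806) = -990*(31**2 - 6806) = -990*(961 - 6806) = -990*(-5845) = 5786550)
D - j(K(-7)) = 5786550 - 2*(-7)**2*(-92 + (-7)**2) = 5786550 - 2*49*(-92 + 49) = 5786550 - 2*49*(-43) = 5786550 - 1*(-4214) = 5786550 + 4214 = 5790764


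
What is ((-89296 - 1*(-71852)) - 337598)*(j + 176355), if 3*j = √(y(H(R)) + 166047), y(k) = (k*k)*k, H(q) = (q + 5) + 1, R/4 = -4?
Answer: -62613431910 - 355042*√165047/3 ≈ -6.2662e+10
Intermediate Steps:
R = -16 (R = 4*(-4) = -16)
H(q) = 6 + q (H(q) = (5 + q) + 1 = 6 + q)
y(k) = k³ (y(k) = k²*k = k³)
j = √165047/3 (j = √((6 - 16)³ + 166047)/3 = √((-10)³ + 166047)/3 = √(-1000 + 166047)/3 = √165047/3 ≈ 135.42)
((-89296 - 1*(-71852)) - 337598)*(j + 176355) = ((-89296 - 1*(-71852)) - 337598)*(√165047/3 + 176355) = ((-89296 + 71852) - 337598)*(176355 + √165047/3) = (-17444 - 337598)*(176355 + √165047/3) = -355042*(176355 + √165047/3) = -62613431910 - 355042*√165047/3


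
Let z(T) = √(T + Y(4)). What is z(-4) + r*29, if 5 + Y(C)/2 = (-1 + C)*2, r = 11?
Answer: 319 + I*√2 ≈ 319.0 + 1.4142*I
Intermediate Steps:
Y(C) = -14 + 4*C (Y(C) = -10 + 2*((-1 + C)*2) = -10 + 2*(-2 + 2*C) = -10 + (-4 + 4*C) = -14 + 4*C)
z(T) = √(2 + T) (z(T) = √(T + (-14 + 4*4)) = √(T + (-14 + 16)) = √(T + 2) = √(2 + T))
z(-4) + r*29 = √(2 - 4) + 11*29 = √(-2) + 319 = I*√2 + 319 = 319 + I*√2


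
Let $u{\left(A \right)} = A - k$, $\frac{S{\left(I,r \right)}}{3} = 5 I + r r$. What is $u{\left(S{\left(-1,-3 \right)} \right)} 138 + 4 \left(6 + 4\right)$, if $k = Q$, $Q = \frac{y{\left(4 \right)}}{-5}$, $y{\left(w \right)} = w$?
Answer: $\frac{9032}{5} \approx 1806.4$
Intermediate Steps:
$Q = - \frac{4}{5}$ ($Q = \frac{4}{-5} = 4 \left(- \frac{1}{5}\right) = - \frac{4}{5} \approx -0.8$)
$k = - \frac{4}{5} \approx -0.8$
$S{\left(I,r \right)} = 3 r^{2} + 15 I$ ($S{\left(I,r \right)} = 3 \left(5 I + r r\right) = 3 \left(5 I + r^{2}\right) = 3 \left(r^{2} + 5 I\right) = 3 r^{2} + 15 I$)
$u{\left(A \right)} = \frac{4}{5} + A$ ($u{\left(A \right)} = A - - \frac{4}{5} = A + \frac{4}{5} = \frac{4}{5} + A$)
$u{\left(S{\left(-1,-3 \right)} \right)} 138 + 4 \left(6 + 4\right) = \left(\frac{4}{5} + \left(3 \left(-3\right)^{2} + 15 \left(-1\right)\right)\right) 138 + 4 \left(6 + 4\right) = \left(\frac{4}{5} + \left(3 \cdot 9 - 15\right)\right) 138 + 4 \cdot 10 = \left(\frac{4}{5} + \left(27 - 15\right)\right) 138 + 40 = \left(\frac{4}{5} + 12\right) 138 + 40 = \frac{64}{5} \cdot 138 + 40 = \frac{8832}{5} + 40 = \frac{9032}{5}$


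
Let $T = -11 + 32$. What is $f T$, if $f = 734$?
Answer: $15414$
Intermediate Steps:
$T = 21$
$f T = 734 \cdot 21 = 15414$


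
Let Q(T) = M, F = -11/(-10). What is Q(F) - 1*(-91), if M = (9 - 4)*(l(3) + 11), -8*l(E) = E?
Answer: 1153/8 ≈ 144.13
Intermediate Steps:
l(E) = -E/8
F = 11/10 (F = -11*(-1/10) = 11/10 ≈ 1.1000)
M = 425/8 (M = (9 - 4)*(-1/8*3 + 11) = 5*(-3/8 + 11) = 5*(85/8) = 425/8 ≈ 53.125)
Q(T) = 425/8
Q(F) - 1*(-91) = 425/8 - 1*(-91) = 425/8 + 91 = 1153/8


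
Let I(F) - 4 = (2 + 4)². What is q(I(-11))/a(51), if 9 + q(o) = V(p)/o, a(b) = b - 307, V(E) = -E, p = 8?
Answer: 23/640 ≈ 0.035937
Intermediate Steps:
a(b) = -307 + b
I(F) = 40 (I(F) = 4 + (2 + 4)² = 4 + 6² = 4 + 36 = 40)
q(o) = -9 - 8/o (q(o) = -9 + (-1*8)/o = -9 - 8/o)
q(I(-11))/a(51) = (-9 - 8/40)/(-307 + 51) = (-9 - 8*1/40)/(-256) = (-9 - ⅕)*(-1/256) = -46/5*(-1/256) = 23/640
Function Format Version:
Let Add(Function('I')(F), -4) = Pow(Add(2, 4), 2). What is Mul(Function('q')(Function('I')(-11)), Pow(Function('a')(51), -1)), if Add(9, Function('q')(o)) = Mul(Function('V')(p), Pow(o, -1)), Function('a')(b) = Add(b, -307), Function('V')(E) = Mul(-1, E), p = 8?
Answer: Rational(23, 640) ≈ 0.035937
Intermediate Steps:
Function('a')(b) = Add(-307, b)
Function('I')(F) = 40 (Function('I')(F) = Add(4, Pow(Add(2, 4), 2)) = Add(4, Pow(6, 2)) = Add(4, 36) = 40)
Function('q')(o) = Add(-9, Mul(-8, Pow(o, -1))) (Function('q')(o) = Add(-9, Mul(Mul(-1, 8), Pow(o, -1))) = Add(-9, Mul(-8, Pow(o, -1))))
Mul(Function('q')(Function('I')(-11)), Pow(Function('a')(51), -1)) = Mul(Add(-9, Mul(-8, Pow(40, -1))), Pow(Add(-307, 51), -1)) = Mul(Add(-9, Mul(-8, Rational(1, 40))), Pow(-256, -1)) = Mul(Add(-9, Rational(-1, 5)), Rational(-1, 256)) = Mul(Rational(-46, 5), Rational(-1, 256)) = Rational(23, 640)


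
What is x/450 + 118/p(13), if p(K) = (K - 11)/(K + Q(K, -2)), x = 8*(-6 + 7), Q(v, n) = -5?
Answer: 106204/225 ≈ 472.02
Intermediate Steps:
x = 8 (x = 8*1 = 8)
p(K) = (-11 + K)/(-5 + K) (p(K) = (K - 11)/(K - 5) = (-11 + K)/(-5 + K))
x/450 + 118/p(13) = 8/450 + 118/(((-11 + 13)/(-5 + 13))) = 8*(1/450) + 118/((2/8)) = 4/225 + 118/(((⅛)*2)) = 4/225 + 118/(¼) = 4/225 + 118*4 = 4/225 + 472 = 106204/225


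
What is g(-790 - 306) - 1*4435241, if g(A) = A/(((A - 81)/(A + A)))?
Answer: -5222681089/1177 ≈ -4.4373e+6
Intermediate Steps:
g(A) = 2*A**2/(-81 + A) (g(A) = A/(((-81 + A)/((2*A)))) = A/(((-81 + A)*(1/(2*A)))) = A/(((-81 + A)/(2*A))) = A*(2*A/(-81 + A)) = 2*A**2/(-81 + A))
g(-790 - 306) - 1*4435241 = 2*(-790 - 306)**2/(-81 + (-790 - 306)) - 1*4435241 = 2*(-1096)**2/(-81 - 1096) - 4435241 = 2*1201216/(-1177) - 4435241 = 2*1201216*(-1/1177) - 4435241 = -2402432/1177 - 4435241 = -5222681089/1177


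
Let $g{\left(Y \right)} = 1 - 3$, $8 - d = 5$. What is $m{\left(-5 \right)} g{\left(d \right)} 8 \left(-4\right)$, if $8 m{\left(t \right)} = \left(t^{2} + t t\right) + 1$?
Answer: $408$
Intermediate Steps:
$m{\left(t \right)} = \frac{1}{8} + \frac{t^{2}}{4}$ ($m{\left(t \right)} = \frac{\left(t^{2} + t t\right) + 1}{8} = \frac{\left(t^{2} + t^{2}\right) + 1}{8} = \frac{2 t^{2} + 1}{8} = \frac{1 + 2 t^{2}}{8} = \frac{1}{8} + \frac{t^{2}}{4}$)
$d = 3$ ($d = 8 - 5 = 3$)
$g{\left(Y \right)} = -2$ ($g{\left(Y \right)} = 1 - 3 = -2$)
$m{\left(-5 \right)} g{\left(d \right)} 8 \left(-4\right) = \left(\frac{1}{8} + \frac{\left(-5\right)^{2}}{4}\right) \left(-2\right) 8 \left(-4\right) = \left(\frac{1}{8} + \frac{1}{4} \cdot 25\right) \left(-2\right) \left(-32\right) = \left(\frac{1}{8} + \frac{25}{4}\right) \left(-2\right) \left(-32\right) = \frac{51}{8} \left(-2\right) \left(-32\right) = \left(- \frac{51}{4}\right) \left(-32\right) = 408$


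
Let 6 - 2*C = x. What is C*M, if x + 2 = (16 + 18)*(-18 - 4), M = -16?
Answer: -6048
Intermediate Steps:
x = -750 (x = -2 + (16 + 18)*(-18 - 4) = -2 + 34*(-22) = -2 - 748 = -750)
C = 378 (C = 3 - 1/2*(-750) = 3 + 375 = 378)
C*M = 378*(-16) = -6048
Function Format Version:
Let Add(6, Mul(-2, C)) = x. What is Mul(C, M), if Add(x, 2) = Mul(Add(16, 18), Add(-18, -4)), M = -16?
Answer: -6048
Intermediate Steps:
x = -750 (x = Add(-2, Mul(Add(16, 18), Add(-18, -4))) = Add(-2, Mul(34, -22)) = Add(-2, -748) = -750)
C = 378 (C = Add(3, Mul(Rational(-1, 2), -750)) = Add(3, 375) = 378)
Mul(C, M) = Mul(378, -16) = -6048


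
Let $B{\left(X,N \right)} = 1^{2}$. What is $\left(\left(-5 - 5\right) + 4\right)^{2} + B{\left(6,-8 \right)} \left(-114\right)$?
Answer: $-78$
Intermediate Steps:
$B{\left(X,N \right)} = 1$
$\left(\left(-5 - 5\right) + 4\right)^{2} + B{\left(6,-8 \right)} \left(-114\right) = \left(\left(-5 - 5\right) + 4\right)^{2} + 1 \left(-114\right) = \left(-10 + 4\right)^{2} - 114 = \left(-6\right)^{2} - 114 = 36 - 114 = -78$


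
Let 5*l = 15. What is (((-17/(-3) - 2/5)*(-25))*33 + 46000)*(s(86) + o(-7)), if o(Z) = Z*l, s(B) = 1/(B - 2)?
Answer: -24479255/28 ≈ -8.7426e+5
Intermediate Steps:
l = 3 (l = (⅕)*15 = 3)
s(B) = 1/(-2 + B)
o(Z) = 3*Z (o(Z) = Z*3 = 3*Z)
(((-17/(-3) - 2/5)*(-25))*33 + 46000)*(s(86) + o(-7)) = (((-17/(-3) - 2/5)*(-25))*33 + 46000)*(1/(-2 + 86) + 3*(-7)) = (((-17*(-⅓) - 2*⅕)*(-25))*33 + 46000)*(1/84 - 21) = (((17/3 - ⅖)*(-25))*33 + 46000)*(1/84 - 21) = (((79/15)*(-25))*33 + 46000)*(-1763/84) = (-395/3*33 + 46000)*(-1763/84) = (-4345 + 46000)*(-1763/84) = 41655*(-1763/84) = -24479255/28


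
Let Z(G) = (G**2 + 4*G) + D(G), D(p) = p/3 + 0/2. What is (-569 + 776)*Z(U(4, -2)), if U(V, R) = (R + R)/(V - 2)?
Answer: -966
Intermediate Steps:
D(p) = p/3 (D(p) = p*(1/3) + 0*(1/2) = p/3 + 0 = p/3)
U(V, R) = 2*R/(-2 + V) (U(V, R) = (2*R)/(-2 + V) = 2*R/(-2 + V))
Z(G) = G**2 + 13*G/3 (Z(G) = (G**2 + 4*G) + G/3 = G**2 + 13*G/3)
(-569 + 776)*Z(U(4, -2)) = (-569 + 776)*((2*(-2)/(-2 + 4))*(13 + 3*(2*(-2)/(-2 + 4)))/3) = 207*((2*(-2)/2)*(13 + 3*(2*(-2)/2))/3) = 207*((2*(-2)*(1/2))*(13 + 3*(2*(-2)*(1/2)))/3) = 207*((1/3)*(-2)*(13 + 3*(-2))) = 207*((1/3)*(-2)*(13 - 6)) = 207*((1/3)*(-2)*7) = 207*(-14/3) = -966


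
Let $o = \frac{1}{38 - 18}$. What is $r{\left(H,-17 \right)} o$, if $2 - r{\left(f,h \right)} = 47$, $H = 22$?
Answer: $- \frac{9}{4} \approx -2.25$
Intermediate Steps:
$r{\left(f,h \right)} = -45$ ($r{\left(f,h \right)} = 2 - 47 = -45$)
$o = \frac{1}{20} \approx 0.05$
$r{\left(H,-17 \right)} o = \left(-45\right) \frac{1}{20} = - \frac{9}{4}$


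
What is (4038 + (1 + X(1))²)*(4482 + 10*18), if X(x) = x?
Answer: 18843804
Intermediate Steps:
(4038 + (1 + X(1))²)*(4482 + 10*18) = (4038 + (1 + 1)²)*(4482 + 10*18) = (4038 + 2²)*(4482 + 180) = (4038 + 4)*4662 = 4042*4662 = 18843804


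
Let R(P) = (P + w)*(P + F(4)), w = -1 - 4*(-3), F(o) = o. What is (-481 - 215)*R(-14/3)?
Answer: 8816/3 ≈ 2938.7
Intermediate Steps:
w = 11 (w = -1 + 12 = 11)
R(P) = (4 + P)*(11 + P) (R(P) = (P + 11)*(P + 4) = (11 + P)*(4 + P) = (4 + P)*(11 + P))
(-481 - 215)*R(-14/3) = (-481 - 215)*(44 + (-14/3)² + 15*(-14/3)) = -696*(44 + (-14*⅓)² + 15*(-14*⅓)) = -696*(44 + (-14/3)² + 15*(-14/3)) = -696*(44 + 196/9 - 70) = -696*(-38/9) = 8816/3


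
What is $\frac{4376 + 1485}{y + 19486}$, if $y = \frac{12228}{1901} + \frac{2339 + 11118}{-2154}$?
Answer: $\frac{23999353194}{79791133799} \approx 0.30078$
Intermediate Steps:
$y = \frac{757355}{4094754}$ ($y = 12228 \cdot \frac{1}{1901} + 13457 \left(- \frac{1}{2154}\right) = \frac{12228}{1901} - \frac{13457}{2154} = \frac{757355}{4094754} \approx 0.18496$)
$\frac{4376 + 1485}{y + 19486} = \frac{4376 + 1485}{\frac{757355}{4094754} + 19486} = \frac{5861}{\frac{79791133799}{4094754}} = 5861 \cdot \frac{4094754}{79791133799} = \frac{23999353194}{79791133799}$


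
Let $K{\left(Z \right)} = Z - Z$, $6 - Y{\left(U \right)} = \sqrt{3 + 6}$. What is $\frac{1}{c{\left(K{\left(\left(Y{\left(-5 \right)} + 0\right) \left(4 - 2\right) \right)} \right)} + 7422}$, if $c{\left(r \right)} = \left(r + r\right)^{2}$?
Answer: $\frac{1}{7422} \approx 0.00013473$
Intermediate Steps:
$Y{\left(U \right)} = 3$ ($Y{\left(U \right)} = 6 - \sqrt{3 + 6} = 6 - \sqrt{9} = 6 - 3 = 3$)
$K{\left(Z \right)} = 0$
$c{\left(r \right)} = 4 r^{2}$ ($c{\left(r \right)} = \left(2 r\right)^{2} = 4 r^{2}$)
$\frac{1}{c{\left(K{\left(\left(Y{\left(-5 \right)} + 0\right) \left(4 - 2\right) \right)} \right)} + 7422} = \frac{1}{4 \cdot 0^{2} + 7422} = \frac{1}{4 \cdot 0 + 7422} = \frac{1}{0 + 7422} = \frac{1}{7422}$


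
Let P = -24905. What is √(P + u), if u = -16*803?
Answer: I*√37753 ≈ 194.3*I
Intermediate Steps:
u = -12848
√(P + u) = √(-24905 - 12848) = √(-37753) = I*√37753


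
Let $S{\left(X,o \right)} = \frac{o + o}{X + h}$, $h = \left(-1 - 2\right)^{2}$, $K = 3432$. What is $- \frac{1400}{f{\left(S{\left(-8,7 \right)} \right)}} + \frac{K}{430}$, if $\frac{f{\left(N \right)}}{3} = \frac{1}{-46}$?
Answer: $\frac{13851148}{645} \approx 21475.0$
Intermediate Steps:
$h = 9$ ($h = \left(-3\right)^{2} = 9$)
$S{\left(X,o \right)} = \frac{2 o}{9 + X}$ ($S{\left(X,o \right)} = \frac{o + o}{X + 9} = \frac{2 o}{9 + X}$)
$f{\left(N \right)} = - \frac{3}{46}$ ($f{\left(N \right)} = \frac{3}{-46} = 3 \left(- \frac{1}{46}\right) = - \frac{3}{46}$)
$- \frac{1400}{f{\left(S{\left(-8,7 \right)} \right)}} + \frac{K}{430} = - \frac{1400}{- \frac{3}{46}} + \frac{3432}{430} = \left(-1400\right) \left(- \frac{46}{3}\right) + 3432 \cdot \frac{1}{430} = \frac{64400}{3} + \frac{1716}{215} = \frac{13851148}{645}$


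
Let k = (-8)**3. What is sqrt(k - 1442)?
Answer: I*sqrt(1954) ≈ 44.204*I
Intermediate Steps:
k = -512
sqrt(k - 1442) = sqrt(-512 - 1442) = sqrt(-1954) = I*sqrt(1954)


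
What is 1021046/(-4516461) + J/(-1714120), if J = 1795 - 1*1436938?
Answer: 4731572019403/7741756129320 ≈ 0.61118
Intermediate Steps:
J = -1435143 (J = 1795 - 1436938 = -1435143)
1021046/(-4516461) + J/(-1714120) = 1021046/(-4516461) - 1435143/(-1714120) = 1021046*(-1/4516461) - 1435143*(-1/1714120) = -1021046/4516461 + 1435143/1714120 = 4731572019403/7741756129320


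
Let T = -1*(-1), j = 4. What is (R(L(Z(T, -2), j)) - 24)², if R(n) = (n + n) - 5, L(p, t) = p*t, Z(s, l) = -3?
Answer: 2809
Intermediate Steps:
T = 1
R(n) = -5 + 2*n (R(n) = 2*n - 5 = -5 + 2*n)
(R(L(Z(T, -2), j)) - 24)² = ((-5 + 2*(-3*4)) - 24)² = ((-5 + 2*(-12)) - 24)² = ((-5 - 24) - 24)² = (-29 - 24)² = (-53)² = 2809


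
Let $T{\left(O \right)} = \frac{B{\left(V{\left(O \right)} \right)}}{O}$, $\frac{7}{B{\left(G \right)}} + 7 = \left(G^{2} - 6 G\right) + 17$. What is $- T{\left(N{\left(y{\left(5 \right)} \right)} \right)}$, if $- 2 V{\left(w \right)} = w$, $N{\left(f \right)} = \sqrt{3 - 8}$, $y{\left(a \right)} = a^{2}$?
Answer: $\frac{28 \sqrt{5}}{5 \left(- 35 i + 12 \sqrt{5}\right)} \approx 0.17275 + 0.22533 i$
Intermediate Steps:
$N{\left(f \right)} = i \sqrt{5}$ ($N{\left(f \right)} = \sqrt{-5} = i \sqrt{5}$)
$V{\left(w \right)} = - \frac{w}{2}$
$B{\left(G \right)} = \frac{7}{10 + G^{2} - 6 G}$ ($B{\left(G \right)} = \frac{7}{-7 + \left(\left(G^{2} - 6 G\right) + 17\right)} = \frac{7}{-7 + \left(17 + G^{2} - 6 G\right)} = \frac{7}{10 + G^{2} - 6 G}$)
$T{\left(O \right)} = \frac{7}{O \left(10 + 3 O + \frac{O^{2}}{4}\right)}$ ($T{\left(O \right)} = \frac{7 \frac{1}{10 + \left(- \frac{O}{2}\right)^{2} - 6 \left(- \frac{O}{2}\right)}}{O} = \frac{7 \frac{1}{10 + \frac{O^{2}}{4} + 3 O}}{O} = \frac{7 \frac{1}{10 + 3 O + \frac{O^{2}}{4}}}{O} = \frac{7}{O \left(10 + 3 O + \frac{O^{2}}{4}\right)}$)
$- T{\left(N{\left(y{\left(5 \right)} \right)} \right)} = - \frac{28}{i \sqrt{5} \left(40 + \left(i \sqrt{5}\right)^{2} + 12 i \sqrt{5}\right)} = - \frac{28 \left(- \frac{i \sqrt{5}}{5}\right)}{40 - 5 + 12 i \sqrt{5}} = - \frac{28 \left(- \frac{i \sqrt{5}}{5}\right)}{35 + 12 i \sqrt{5}} = - \frac{\left(-28\right) i \sqrt{5}}{5 \left(35 + 12 i \sqrt{5}\right)} = \frac{28 i \sqrt{5}}{5 \left(35 + 12 i \sqrt{5}\right)}$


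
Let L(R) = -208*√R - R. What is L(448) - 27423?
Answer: -27871 - 1664*√7 ≈ -32274.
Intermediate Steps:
L(R) = -R - 208*√R
L(448) - 27423 = (-1*448 - 1664*√7) - 27423 = (-448 - 1664*√7) - 27423 = -27871 - 1664*√7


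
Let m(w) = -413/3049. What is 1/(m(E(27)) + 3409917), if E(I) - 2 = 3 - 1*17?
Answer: 3049/10396836520 ≈ 2.9326e-7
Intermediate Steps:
E(I) = -12 (E(I) = 2 + (3 - 1*17) = 2 + (3 - 17) = 2 - 14 = -12)
m(w) = -413/3049 (m(w) = -413*1/3049 = -413/3049)
1/(m(E(27)) + 3409917) = 1/(-413/3049 + 3409917) = 1/(10396836520/3049) = 3049/10396836520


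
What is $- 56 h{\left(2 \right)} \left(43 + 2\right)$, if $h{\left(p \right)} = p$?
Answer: $-5040$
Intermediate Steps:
$- 56 h{\left(2 \right)} \left(43 + 2\right) = \left(-56\right) 2 \left(43 + 2\right) = \left(-112\right) 45 = -5040$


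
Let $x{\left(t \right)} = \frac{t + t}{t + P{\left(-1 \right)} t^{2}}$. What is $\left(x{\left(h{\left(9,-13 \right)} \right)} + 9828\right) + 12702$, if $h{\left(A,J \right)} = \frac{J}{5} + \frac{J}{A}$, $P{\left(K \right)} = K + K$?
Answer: $\frac{9214860}{409} \approx 22530.0$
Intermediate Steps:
$P{\left(K \right)} = 2 K$
$h{\left(A,J \right)} = \frac{J}{5} + \frac{J}{A}$ ($h{\left(A,J \right)} = J \frac{1}{5} + \frac{J}{A} = \frac{J}{5} + \frac{J}{A}$)
$x{\left(t \right)} = \frac{2 t}{t - 2 t^{2}}$ ($x{\left(t \right)} = \frac{t + t}{t + 2 \left(-1\right) t^{2}} = \frac{2 t}{t - 2 t^{2}}$)
$\left(x{\left(h{\left(9,-13 \right)} \right)} + 9828\right) + 12702 = \left(- \frac{2}{-1 + 2 \left(\frac{1}{5} \left(-13\right) - \frac{13}{9}\right)} + 9828\right) + 12702 = \left(- \frac{2}{-1 + 2 \left(- \frac{13}{5} - \frac{13}{9}\right)} + 9828\right) + 12702 = \left(- \frac{2}{-1 + 2 \left(- \frac{182}{45}\right)} + 9828\right) + 12702 = \left(- \frac{2}{-1 - \frac{364}{45}} + 9828\right) + 12702 = \left(- \frac{2}{- \frac{409}{45}} + 9828\right) + 12702 = \left(\left(-2\right) \left(- \frac{45}{409}\right) + 9828\right) + 12702 = \left(\frac{90}{409} + 9828\right) + 12702 = \frac{4019742}{409} + 12702 = \frac{9214860}{409}$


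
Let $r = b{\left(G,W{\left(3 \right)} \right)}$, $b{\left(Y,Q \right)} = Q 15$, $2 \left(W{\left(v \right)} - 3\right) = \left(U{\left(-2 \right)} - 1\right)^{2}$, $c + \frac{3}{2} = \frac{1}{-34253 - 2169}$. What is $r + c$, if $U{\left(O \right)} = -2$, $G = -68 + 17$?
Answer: $\frac{4042841}{36422} \approx 111.0$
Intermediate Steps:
$G = -51$
$c = - \frac{27317}{18211}$ ($c = - \frac{3}{2} + \frac{1}{-34253 - 2169} = - \frac{3}{2} + \frac{1}{-36422} = - \frac{3}{2} - \frac{1}{36422} = - \frac{27317}{18211} \approx -1.5$)
$W{\left(v \right)} = \frac{15}{2}$ ($W{\left(v \right)} = 3 + \frac{\left(-2 - 1\right)^{2}}{2} = 3 + \frac{\left(-3\right)^{2}}{2} = 3 + \frac{1}{2} \cdot 9 = 3 + \frac{9}{2} = \frac{15}{2}$)
$b{\left(Y,Q \right)} = 15 Q$
$r = \frac{225}{2}$ ($r = 15 \cdot \frac{15}{2} = \frac{225}{2} \approx 112.5$)
$r + c = \frac{225}{2} - \frac{27317}{18211} = \frac{4042841}{36422}$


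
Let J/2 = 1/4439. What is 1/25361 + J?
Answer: 55161/112577479 ≈ 0.00048998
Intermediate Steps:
J = 2/4439 ≈ 0.00045055
1/25361 + J = 1/25361 + 2/4439 = 55161/112577479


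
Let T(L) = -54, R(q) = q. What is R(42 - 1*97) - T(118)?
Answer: -1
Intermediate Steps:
R(42 - 1*97) - T(118) = (42 - 1*97) - 1*(-54) = (42 - 97) + 54 = -55 + 54 = -1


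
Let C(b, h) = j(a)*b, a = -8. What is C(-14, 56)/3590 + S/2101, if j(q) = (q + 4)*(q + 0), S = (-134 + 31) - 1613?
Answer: -322804/342845 ≈ -0.94155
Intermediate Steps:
S = -1716 (S = -103 - 1613 = -1716)
j(q) = q*(4 + q) (j(q) = (4 + q)*q = q*(4 + q))
C(b, h) = 32*b (C(b, h) = (-8*(4 - 8))*b = (-8*(-4))*b = 32*b)
C(-14, 56)/3590 + S/2101 = (32*(-14))/3590 - 1716/2101 = -448*1/3590 - 1716*1/2101 = -224/1795 - 156/191 = -322804/342845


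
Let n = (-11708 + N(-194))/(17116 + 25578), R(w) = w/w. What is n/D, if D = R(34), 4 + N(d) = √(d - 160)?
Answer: -5856/21347 + I*√354/42694 ≈ -0.27432 + 0.00044069*I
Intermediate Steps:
R(w) = 1
N(d) = -4 + √(-160 + d) (N(d) = -4 + √(d - 160) = -4 + √(-160 + d))
n = -5856/21347 + I*√354/42694 (n = (-11708 + (-4 + √(-160 - 194)))/(17116 + 25578) = (-11708 + (-4 + √(-354)))/42694 = (-11708 + (-4 + I*√354))*(1/42694) = (-11712 + I*√354)*(1/42694) = -5856/21347 + I*√354/42694 ≈ -0.27432 + 0.00044069*I)
D = 1
n/D = (-5856/21347 + I*√354/42694)/1 = (-5856/21347 + I*√354/42694)*1 = -5856/21347 + I*√354/42694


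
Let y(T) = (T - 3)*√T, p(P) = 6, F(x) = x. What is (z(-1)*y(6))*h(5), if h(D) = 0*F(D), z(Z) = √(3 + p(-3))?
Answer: 0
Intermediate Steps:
z(Z) = 3 (z(Z) = √(3 + 6) = √9 = 3)
h(D) = 0 (h(D) = 0*D = 0)
y(T) = √T*(-3 + T) (y(T) = (-3 + T)*√T = √T*(-3 + T))
(z(-1)*y(6))*h(5) = (3*(√6*(-3 + 6)))*0 = (3*(√6*3))*0 = (3*(3*√6))*0 = (9*√6)*0 = 0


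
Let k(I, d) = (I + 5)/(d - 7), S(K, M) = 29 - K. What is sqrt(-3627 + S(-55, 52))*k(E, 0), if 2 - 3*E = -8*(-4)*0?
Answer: -17*I*sqrt(3543)/21 ≈ -48.185*I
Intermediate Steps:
E = 2/3 (E = 2/3 - (-8*(-4))*0/3 = 2/3 - (-4*(-8))*0/3 = 2/3 - 32*0/3 = 2/3 - 1/3*0 = 2/3 + 0 = 2/3 ≈ 0.66667)
k(I, d) = (5 + I)/(-7 + d)
sqrt(-3627 + S(-55, 52))*k(E, 0) = sqrt(-3627 + (29 - 1*(-55)))*((5 + 2/3)/(-7 + 0)) = sqrt(-3627 + (29 + 55))*((17/3)/(-7)) = sqrt(-3627 + 84)*(-1/7*17/3) = sqrt(-3543)*(-17/21) = (I*sqrt(3543))*(-17/21) = -17*I*sqrt(3543)/21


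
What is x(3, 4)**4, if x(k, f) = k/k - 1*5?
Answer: 256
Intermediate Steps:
x(k, f) = -4 (x(k, f) = 1 - 5 = -4)
x(3, 4)**4 = (-4)**4 = 256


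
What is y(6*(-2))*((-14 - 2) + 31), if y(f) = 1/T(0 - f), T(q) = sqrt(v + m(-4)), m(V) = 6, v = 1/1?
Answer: 15*sqrt(7)/7 ≈ 5.6695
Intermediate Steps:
v = 1
T(q) = sqrt(7) (T(q) = sqrt(1 + 6) = sqrt(7))
y(f) = sqrt(7)/7 (y(f) = 1/(sqrt(7)) = sqrt(7)/7)
y(6*(-2))*((-14 - 2) + 31) = (sqrt(7)/7)*((-14 - 2) + 31) = (sqrt(7)/7)*(-16 + 31) = (sqrt(7)/7)*15 = 15*sqrt(7)/7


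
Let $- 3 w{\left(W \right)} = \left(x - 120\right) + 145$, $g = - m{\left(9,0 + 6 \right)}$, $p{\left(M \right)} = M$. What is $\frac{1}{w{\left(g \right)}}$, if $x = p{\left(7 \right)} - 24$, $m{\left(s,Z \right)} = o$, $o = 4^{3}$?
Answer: $- \frac{3}{8} \approx -0.375$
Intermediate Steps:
$o = 64$
$m{\left(s,Z \right)} = 64$
$x = -17$ ($x = 7 - 24 = -17$)
$g = -64$ ($g = \left(-1\right) 64 = -64$)
$w{\left(W \right)} = - \frac{8}{3}$ ($w{\left(W \right)} = - \frac{\left(-17 - 120\right) + 145}{3} = - \frac{-137 + 145}{3} = \left(- \frac{1}{3}\right) 8 = - \frac{8}{3}$)
$\frac{1}{w{\left(g \right)}} = \frac{1}{- \frac{8}{3}} = - \frac{3}{8}$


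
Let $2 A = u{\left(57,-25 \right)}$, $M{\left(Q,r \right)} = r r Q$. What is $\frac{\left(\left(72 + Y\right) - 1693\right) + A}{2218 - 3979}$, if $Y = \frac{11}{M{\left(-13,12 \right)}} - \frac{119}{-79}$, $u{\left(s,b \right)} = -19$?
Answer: $\frac{240909485}{260430768} \approx 0.92504$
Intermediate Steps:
$M{\left(Q,r \right)} = Q r^{2}$ ($M{\left(Q,r \right)} = r^{2} Q = Q r^{2}$)
$A = - \frac{19}{2}$ ($A = \frac{1}{2} \left(-19\right) = - \frac{19}{2} \approx -9.5$)
$Y = \frac{221899}{147888}$ ($Y = \frac{11}{\left(-13\right) 12^{2}} - \frac{119}{-79} = \frac{11}{\left(-13\right) 144} - - \frac{119}{79} = \frac{11}{-1872} + \frac{119}{79} = 11 \left(- \frac{1}{1872}\right) + \frac{119}{79} = - \frac{11}{1872} + \frac{119}{79} = \frac{221899}{147888} \approx 1.5005$)
$\frac{\left(\left(72 + Y\right) - 1693\right) + A}{2218 - 3979} = \frac{\left(\left(72 + \frac{221899}{147888}\right) - 1693\right) - \frac{19}{2}}{2218 - 3979} = \frac{\left(\frac{10869835}{147888} - 1693\right) - \frac{19}{2}}{-1761} = \left(- \frac{239504549}{147888} - \frac{19}{2}\right) \left(- \frac{1}{1761}\right) = \left(- \frac{240909485}{147888}\right) \left(- \frac{1}{1761}\right) = \frac{240909485}{260430768}$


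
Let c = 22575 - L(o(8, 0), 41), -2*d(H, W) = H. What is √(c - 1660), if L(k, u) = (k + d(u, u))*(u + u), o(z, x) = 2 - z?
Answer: 4*√1443 ≈ 151.95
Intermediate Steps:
d(H, W) = -H/2
L(k, u) = 2*u*(k - u/2) (L(k, u) = (k - u/2)*(u + u) = (k - u/2)*(2*u) = 2*u*(k - u/2))
c = 24748 (c = 22575 - 41*(-1*41 + 2*(2 - 1*8)) = 22575 - 41*(-41 + 2*(2 - 8)) = 22575 - 41*(-41 + 2*(-6)) = 22575 - 41*(-41 - 12) = 22575 - 41*(-53) = 22575 - 1*(-2173) = 22575 + 2173 = 24748)
√(c - 1660) = √(24748 - 1660) = √23088 = 4*√1443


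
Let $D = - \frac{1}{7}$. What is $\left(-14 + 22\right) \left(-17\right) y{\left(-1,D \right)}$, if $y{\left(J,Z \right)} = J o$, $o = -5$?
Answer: $-680$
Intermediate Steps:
$D = - \frac{1}{7}$ ($D = \left(-1\right) \frac{1}{7} = - \frac{1}{7} \approx -0.14286$)
$y{\left(J,Z \right)} = - 5 J$ ($y{\left(J,Z \right)} = J \left(-5\right) = - 5 J$)
$\left(-14 + 22\right) \left(-17\right) y{\left(-1,D \right)} = \left(-14 + 22\right) \left(-17\right) \left(\left(-5\right) \left(-1\right)\right) = 8 \left(-17\right) 5 = \left(-136\right) 5 = -680$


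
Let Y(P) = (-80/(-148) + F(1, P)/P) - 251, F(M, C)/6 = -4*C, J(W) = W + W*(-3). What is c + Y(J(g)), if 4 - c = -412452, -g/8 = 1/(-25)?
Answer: 15250717/37 ≈ 4.1218e+5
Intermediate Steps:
g = 8/25 (g = -8/(-25) = -8*(-1/25) = 8/25 ≈ 0.32000)
J(W) = -2*W (J(W) = W - 3*W = -2*W)
c = 412456 (c = 4 - 1*(-412452) = 4 + 412452 = 412456)
F(M, C) = -24*C (F(M, C) = 6*(-4*C) = -24*C)
Y(P) = -10155/37 (Y(P) = (-80/(-148) + (-24*P)/P) - 251 = (-80*(-1/148) - 24) - 251 = (20/37 - 24) - 251 = -868/37 - 251 = -10155/37)
c + Y(J(g)) = 412456 - 10155/37 = 15250717/37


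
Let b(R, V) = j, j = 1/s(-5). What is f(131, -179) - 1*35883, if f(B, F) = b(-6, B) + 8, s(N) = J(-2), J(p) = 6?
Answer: -215249/6 ≈ -35875.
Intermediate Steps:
s(N) = 6
j = 1/6 ≈ 0.16667
b(R, V) = 1/6
f(B, F) = 49/6 (f(B, F) = 1/6 + 8 = 49/6)
f(131, -179) - 1*35883 = 49/6 - 1*35883 = 49/6 - 35883 = -215249/6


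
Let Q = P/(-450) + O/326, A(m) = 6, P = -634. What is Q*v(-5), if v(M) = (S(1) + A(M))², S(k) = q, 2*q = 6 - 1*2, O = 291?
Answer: 5402144/36675 ≈ 147.30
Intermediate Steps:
q = 2 (q = (6 - 1*2)/2 = (6 - 2)/2 = (½)*4 = 2)
S(k) = 2
Q = 168817/73350 (Q = -634/(-450) + 291/326 = -634*(-1/450) + 291*(1/326) = 317/225 + 291/326 = 168817/73350 ≈ 2.3015)
v(M) = 64 (v(M) = (2 + 6)² = 8² = 64)
Q*v(-5) = (168817/73350)*64 = 5402144/36675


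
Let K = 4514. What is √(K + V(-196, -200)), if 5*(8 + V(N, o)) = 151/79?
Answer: √703108295/395 ≈ 67.130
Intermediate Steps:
V(N, o) = -3009/395 (V(N, o) = -8 + (151/79)/5 = -8 + (151*(1/79))/5 = -8 + (⅕)*(151/79) = -8 + 151/395 = -3009/395)
√(K + V(-196, -200)) = √(4514 - 3009/395) = √(1780021/395) = √703108295/395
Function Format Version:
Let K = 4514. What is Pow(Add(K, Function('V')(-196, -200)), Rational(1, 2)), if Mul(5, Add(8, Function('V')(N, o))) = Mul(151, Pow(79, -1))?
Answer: Mul(Rational(1, 395), Pow(703108295, Rational(1, 2))) ≈ 67.130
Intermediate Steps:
Function('V')(N, o) = Rational(-3009, 395) (Function('V')(N, o) = Add(-8, Mul(Rational(1, 5), Mul(151, Pow(79, -1)))) = Add(-8, Mul(Rational(1, 5), Mul(151, Rational(1, 79)))) = Add(-8, Mul(Rational(1, 5), Rational(151, 79))) = Add(-8, Rational(151, 395)) = Rational(-3009, 395))
Pow(Add(K, Function('V')(-196, -200)), Rational(1, 2)) = Pow(Add(4514, Rational(-3009, 395)), Rational(1, 2)) = Pow(Rational(1780021, 395), Rational(1, 2)) = Mul(Rational(1, 395), Pow(703108295, Rational(1, 2)))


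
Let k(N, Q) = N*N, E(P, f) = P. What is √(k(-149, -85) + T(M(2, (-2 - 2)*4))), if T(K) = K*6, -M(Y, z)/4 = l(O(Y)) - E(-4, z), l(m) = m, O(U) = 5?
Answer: √21985 ≈ 148.27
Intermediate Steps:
M(Y, z) = -36 (M(Y, z) = -4*(5 - 1*(-4)) = -4*(5 + 4) = -4*9 = -36)
k(N, Q) = N²
T(K) = 6*K
√(k(-149, -85) + T(M(2, (-2 - 2)*4))) = √((-149)² + 6*(-36)) = √(22201 - 216) = √21985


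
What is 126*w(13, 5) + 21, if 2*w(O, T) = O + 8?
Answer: 1344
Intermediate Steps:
w(O, T) = 4 + O/2 (w(O, T) = (O + 8)/2 = (8 + O)/2 = 4 + O/2)
126*w(13, 5) + 21 = 126*(4 + (½)*13) + 21 = 126*(4 + 13/2) + 21 = 126*(21/2) + 21 = 1323 + 21 = 1344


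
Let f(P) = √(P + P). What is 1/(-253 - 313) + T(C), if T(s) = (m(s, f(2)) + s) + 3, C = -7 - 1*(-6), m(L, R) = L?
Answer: 565/566 ≈ 0.99823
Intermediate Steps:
f(P) = √2*√P (f(P) = √(2*P) = √2*√P)
C = -1 (C = -7 + 6 = -1)
T(s) = 3 + 2*s (T(s) = (s + s) + 3 = 2*s + 3 = 3 + 2*s)
1/(-253 - 313) + T(C) = 1/(-253 - 313) + (3 + 2*(-1)) = 1/(-566) + (3 - 2) = -1/566 + 1 = 565/566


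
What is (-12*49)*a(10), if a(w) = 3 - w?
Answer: 4116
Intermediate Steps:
(-12*49)*a(10) = (-12*49)*(3 - 1*10) = -588*(3 - 10) = -588*(-7) = 4116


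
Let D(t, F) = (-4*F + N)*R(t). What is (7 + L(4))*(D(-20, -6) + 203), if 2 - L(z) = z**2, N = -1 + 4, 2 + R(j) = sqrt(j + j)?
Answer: -1043 - 378*I*sqrt(10) ≈ -1043.0 - 1195.3*I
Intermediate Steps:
R(j) = -2 + sqrt(2)*sqrt(j) (R(j) = -2 + sqrt(j + j) = -2 + sqrt(2*j) = -2 + sqrt(2)*sqrt(j))
N = 3
L(z) = 2 - z**2
D(t, F) = (-2 + sqrt(2)*sqrt(t))*(3 - 4*F) (D(t, F) = (-4*F + 3)*(-2 + sqrt(2)*sqrt(t)) = (3 - 4*F)*(-2 + sqrt(2)*sqrt(t)) = (-2 + sqrt(2)*sqrt(t))*(3 - 4*F))
(7 + L(4))*(D(-20, -6) + 203) = (7 + (2 - 1*4**2))*(-(-3 + 4*(-6))*(-2 + sqrt(2)*sqrt(-20)) + 203) = (7 + (2 - 1*16))*(-(-3 - 24)*(-2 + sqrt(2)*(2*I*sqrt(5))) + 203) = (7 + (2 - 16))*(-1*(-27)*(-2 + 2*I*sqrt(10)) + 203) = (7 - 14)*((-54 + 54*I*sqrt(10)) + 203) = -7*(149 + 54*I*sqrt(10)) = -1043 - 378*I*sqrt(10)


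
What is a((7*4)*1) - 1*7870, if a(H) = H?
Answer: -7842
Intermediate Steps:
a((7*4)*1) - 1*7870 = (7*4)*1 - 1*7870 = 28*1 - 7870 = 28 - 7870 = -7842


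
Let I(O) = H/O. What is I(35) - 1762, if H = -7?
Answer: -8811/5 ≈ -1762.2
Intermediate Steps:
I(O) = -7/O
I(35) - 1762 = -7/35 - 1762 = -7*1/35 - 1762 = -⅕ - 1762 = -8811/5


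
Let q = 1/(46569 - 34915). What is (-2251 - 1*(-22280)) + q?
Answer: 233417967/11654 ≈ 20029.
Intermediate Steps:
q = 1/11654 ≈ 8.5807e-5
(-2251 - 1*(-22280)) + q = (-2251 - 1*(-22280)) + 1/11654 = (-2251 + 22280) + 1/11654 = 20029 + 1/11654 = 233417967/11654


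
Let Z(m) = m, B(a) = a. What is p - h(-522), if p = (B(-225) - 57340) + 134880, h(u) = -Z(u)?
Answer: 76793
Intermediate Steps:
h(u) = -u
p = 77315 (p = (-225 - 57340) + 134880 = -57565 + 134880 = 77315)
p - h(-522) = 77315 - (-1)*(-522) = 77315 - 1*522 = 77315 - 522 = 76793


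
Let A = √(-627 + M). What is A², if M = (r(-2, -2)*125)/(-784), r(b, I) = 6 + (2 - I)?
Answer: -246409/392 ≈ -628.59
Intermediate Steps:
r(b, I) = 8 - I
M = -625/392 (M = ((8 - 1*(-2))*125)/(-784) = ((8 + 2)*125)*(-1/784) = (10*125)*(-1/784) = 1250*(-1/784) = -625/392 ≈ -1.5944)
A = I*√492818/28 (A = √(-627 - 625/392) = √(-246409/392) = I*√492818/28 ≈ 25.072*I)
A² = (I*√492818/28)² = -246409/392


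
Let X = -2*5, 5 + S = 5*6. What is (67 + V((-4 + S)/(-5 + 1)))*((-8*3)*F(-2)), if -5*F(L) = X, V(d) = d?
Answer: -2964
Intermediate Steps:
S = 25 (S = -5 + 5*6 = -5 + 30 = 25)
X = -10
F(L) = 2 (F(L) = -⅕*(-10) = 2)
(67 + V((-4 + S)/(-5 + 1)))*((-8*3)*F(-2)) = (67 + (-4 + 25)/(-5 + 1))*(-8*3*2) = (67 + 21/(-4))*(-2*12*2) = (67 + 21*(-¼))*(-24*2) = (67 - 21/4)*(-48) = (247/4)*(-48) = -2964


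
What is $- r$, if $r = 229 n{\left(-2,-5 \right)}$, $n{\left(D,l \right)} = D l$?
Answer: $-2290$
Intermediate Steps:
$r = 2290$ ($r = 229 \left(\left(-2\right) \left(-5\right)\right) = 229 \cdot 10 = 2290$)
$- r = \left(-1\right) 2290 = -2290$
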